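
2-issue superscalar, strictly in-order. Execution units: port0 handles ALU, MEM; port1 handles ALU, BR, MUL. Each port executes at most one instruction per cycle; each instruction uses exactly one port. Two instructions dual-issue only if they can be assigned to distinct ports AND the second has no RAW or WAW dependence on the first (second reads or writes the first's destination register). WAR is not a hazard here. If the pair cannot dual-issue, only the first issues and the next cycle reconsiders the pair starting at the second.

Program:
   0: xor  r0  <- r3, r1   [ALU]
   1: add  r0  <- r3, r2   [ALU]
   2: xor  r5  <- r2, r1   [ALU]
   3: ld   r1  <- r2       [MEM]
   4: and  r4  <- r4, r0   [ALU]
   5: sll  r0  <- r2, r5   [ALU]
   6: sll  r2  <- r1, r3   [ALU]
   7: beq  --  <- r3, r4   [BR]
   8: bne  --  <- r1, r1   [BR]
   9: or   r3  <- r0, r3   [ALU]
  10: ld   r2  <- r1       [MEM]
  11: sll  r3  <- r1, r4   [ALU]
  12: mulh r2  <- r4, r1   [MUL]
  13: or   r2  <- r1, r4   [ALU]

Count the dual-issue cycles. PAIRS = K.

PAIRS = 5

0. xor.ALU @i0  | WAW r0
1. add.ALU/xor.ALU @i1/i2  | pair
2. ld.MEM/and.ALU @i3/i4  | pair
3. sll.ALU/sll.ALU @i5/i6  | pair
4. beq.BR @i7  | no-port BR/BR
5. bne.BR/or.ALU @i8/i9  | pair
6. ld.MEM/sll.ALU @i10/i11  | pair
7. mulh.MUL @i12  | WAW r2
8. or.ALU @i13  | tail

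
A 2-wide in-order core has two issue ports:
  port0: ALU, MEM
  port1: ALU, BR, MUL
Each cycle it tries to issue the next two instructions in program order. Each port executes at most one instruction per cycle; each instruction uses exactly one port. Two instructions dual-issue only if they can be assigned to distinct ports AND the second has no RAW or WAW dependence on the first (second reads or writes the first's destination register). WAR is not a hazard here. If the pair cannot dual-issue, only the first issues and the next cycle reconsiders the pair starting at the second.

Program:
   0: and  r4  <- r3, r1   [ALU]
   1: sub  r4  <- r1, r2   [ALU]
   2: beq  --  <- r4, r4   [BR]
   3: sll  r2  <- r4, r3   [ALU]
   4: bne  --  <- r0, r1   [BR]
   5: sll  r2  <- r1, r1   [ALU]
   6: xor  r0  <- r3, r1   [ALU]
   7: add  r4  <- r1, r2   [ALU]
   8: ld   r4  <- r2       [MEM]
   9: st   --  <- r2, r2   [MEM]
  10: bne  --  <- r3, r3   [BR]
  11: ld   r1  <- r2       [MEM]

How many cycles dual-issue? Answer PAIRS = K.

PAIRS = 4

  cy0 -> i0 (and) WAW r4
  cy1 -> i1 (sub) RAW r4
  cy2 -> i2,i3 (beq;sll) dual
  cy3 -> i4,i5 (bne;sll) dual
  cy4 -> i6,i7 (xor;add) dual
  cy5 -> i8 (ld) no-port MEM/MEM
  cy6 -> i9,i10 (st;bne) dual
  cy7 -> i11 (ld) tail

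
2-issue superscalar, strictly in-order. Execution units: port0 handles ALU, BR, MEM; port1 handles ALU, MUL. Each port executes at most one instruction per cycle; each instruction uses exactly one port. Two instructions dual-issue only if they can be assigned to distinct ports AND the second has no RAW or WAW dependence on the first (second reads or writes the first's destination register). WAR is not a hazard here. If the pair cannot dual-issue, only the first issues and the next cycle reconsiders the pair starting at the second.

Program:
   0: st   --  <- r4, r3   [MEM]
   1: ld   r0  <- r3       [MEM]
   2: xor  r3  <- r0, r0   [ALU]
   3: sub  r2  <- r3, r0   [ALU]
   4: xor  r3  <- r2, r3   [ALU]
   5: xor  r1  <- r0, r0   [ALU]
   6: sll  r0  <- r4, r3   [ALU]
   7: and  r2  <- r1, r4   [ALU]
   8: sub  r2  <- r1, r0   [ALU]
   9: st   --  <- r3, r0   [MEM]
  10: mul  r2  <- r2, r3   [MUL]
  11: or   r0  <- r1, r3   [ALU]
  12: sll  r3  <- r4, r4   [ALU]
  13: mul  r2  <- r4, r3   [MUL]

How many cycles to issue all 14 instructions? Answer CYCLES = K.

CYCLES = 10

t=0 i0:st.MEM ; no-port MEM/MEM
t=1 i1:ld.MEM ; RAW r0
t=2 i2:xor.ALU ; RAW r3
t=3 i3:sub.ALU ; RAW r2
t=4 i4,i5:xor.ALU+xor.ALU ; pair
t=5 i6,i7:sll.ALU+and.ALU ; pair
t=6 i8,i9:sub.ALU+st.MEM ; pair
t=7 i10,i11:mul.MUL+or.ALU ; pair
t=8 i12:sll.ALU ; RAW r3
t=9 i13:mul.MUL ; tail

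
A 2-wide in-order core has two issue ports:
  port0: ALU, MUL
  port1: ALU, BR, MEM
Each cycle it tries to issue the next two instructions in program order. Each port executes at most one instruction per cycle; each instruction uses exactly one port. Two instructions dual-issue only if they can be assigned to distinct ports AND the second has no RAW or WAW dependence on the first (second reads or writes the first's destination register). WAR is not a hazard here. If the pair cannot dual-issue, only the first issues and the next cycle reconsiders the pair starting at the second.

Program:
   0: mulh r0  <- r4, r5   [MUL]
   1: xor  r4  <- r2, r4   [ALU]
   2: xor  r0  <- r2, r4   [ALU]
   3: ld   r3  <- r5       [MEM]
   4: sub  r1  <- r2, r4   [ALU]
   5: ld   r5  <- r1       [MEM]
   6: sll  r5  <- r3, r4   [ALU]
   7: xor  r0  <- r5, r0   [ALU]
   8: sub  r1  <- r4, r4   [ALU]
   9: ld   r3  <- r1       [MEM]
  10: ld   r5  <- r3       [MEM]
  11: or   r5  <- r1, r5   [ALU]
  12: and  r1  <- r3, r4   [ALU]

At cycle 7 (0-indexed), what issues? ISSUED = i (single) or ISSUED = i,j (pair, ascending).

0. mulh;xor @i0+i1  | pair
1. xor;ld @i2+i3  | pair
2. sub @i4  | RAW r1
3. ld @i5  | WAW r5
4. sll @i6  | RAW r5
5. xor;sub @i7+i8  | pair
6. ld @i9  | no-port MEM/MEM
7. ld @i10  | RAW+WAW r5
8. or;and @i11+i12  | pair

ISSUED = 10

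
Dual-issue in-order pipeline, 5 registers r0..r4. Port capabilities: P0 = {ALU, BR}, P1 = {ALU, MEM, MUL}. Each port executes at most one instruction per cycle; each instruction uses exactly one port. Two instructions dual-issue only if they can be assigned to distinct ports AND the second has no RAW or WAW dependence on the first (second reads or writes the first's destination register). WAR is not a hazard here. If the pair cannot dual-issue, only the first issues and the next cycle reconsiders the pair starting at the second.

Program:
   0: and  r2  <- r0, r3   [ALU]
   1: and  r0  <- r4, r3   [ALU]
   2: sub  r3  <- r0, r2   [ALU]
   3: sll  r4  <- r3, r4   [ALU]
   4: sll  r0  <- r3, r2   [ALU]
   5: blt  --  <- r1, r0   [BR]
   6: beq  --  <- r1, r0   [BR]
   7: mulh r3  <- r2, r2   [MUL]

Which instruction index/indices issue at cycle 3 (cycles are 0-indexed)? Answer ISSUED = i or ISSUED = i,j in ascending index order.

0. and.ALU and.ALU @i0+i1  | dual
1. sub.ALU @i2  | RAW r3
2. sll.ALU sll.ALU @i3+i4  | dual
3. blt.BR @i5  | no-port BR/BR
4. beq.BR mulh.MUL @i6+i7  | dual

ISSUED = 5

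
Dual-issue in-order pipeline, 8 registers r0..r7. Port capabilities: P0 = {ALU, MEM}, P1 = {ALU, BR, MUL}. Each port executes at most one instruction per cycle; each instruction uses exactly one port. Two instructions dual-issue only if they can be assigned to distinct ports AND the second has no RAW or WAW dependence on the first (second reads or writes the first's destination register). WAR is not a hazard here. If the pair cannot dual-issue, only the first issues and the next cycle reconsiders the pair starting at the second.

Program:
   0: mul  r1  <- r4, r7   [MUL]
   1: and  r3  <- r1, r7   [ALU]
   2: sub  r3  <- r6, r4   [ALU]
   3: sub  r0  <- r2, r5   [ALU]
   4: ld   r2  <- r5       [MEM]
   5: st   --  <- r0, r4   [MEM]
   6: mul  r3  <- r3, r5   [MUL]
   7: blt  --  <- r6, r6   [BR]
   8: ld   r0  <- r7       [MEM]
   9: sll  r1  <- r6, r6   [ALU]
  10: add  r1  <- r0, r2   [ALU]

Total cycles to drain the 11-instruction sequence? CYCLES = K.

  cy0 -> i0 (mul.MUL) RAW r1
  cy1 -> i1 (and.ALU) WAW r3
  cy2 -> i2+i3 (sub.ALU;sub.ALU) 2-wide
  cy3 -> i4 (ld.MEM) no-port MEM/MEM
  cy4 -> i5+i6 (st.MEM;mul.MUL) 2-wide
  cy5 -> i7+i8 (blt.BR;ld.MEM) 2-wide
  cy6 -> i9 (sll.ALU) WAW r1
  cy7 -> i10 (add.ALU) tail

CYCLES = 8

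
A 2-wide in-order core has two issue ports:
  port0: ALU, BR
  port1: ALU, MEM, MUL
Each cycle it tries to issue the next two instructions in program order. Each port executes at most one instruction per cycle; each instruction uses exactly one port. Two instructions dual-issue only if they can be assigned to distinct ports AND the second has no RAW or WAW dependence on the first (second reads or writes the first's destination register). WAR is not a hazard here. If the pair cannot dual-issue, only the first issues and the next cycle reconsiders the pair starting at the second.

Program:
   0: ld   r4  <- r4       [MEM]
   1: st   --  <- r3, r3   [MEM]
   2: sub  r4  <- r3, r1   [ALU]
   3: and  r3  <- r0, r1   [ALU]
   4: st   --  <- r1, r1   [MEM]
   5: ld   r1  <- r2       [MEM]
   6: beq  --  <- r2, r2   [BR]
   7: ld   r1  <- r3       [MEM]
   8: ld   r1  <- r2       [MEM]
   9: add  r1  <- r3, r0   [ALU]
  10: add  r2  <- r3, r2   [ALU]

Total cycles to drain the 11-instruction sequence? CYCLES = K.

CYCLES = 7

[0] i0  ld  -- no-port MEM/MEM
[1] i1+i2  st sub  -- 2-wide
[2] i3+i4  and st  -- 2-wide
[3] i5+i6  ld beq  -- 2-wide
[4] i7  ld  -- no-port MEM/MEM
[5] i8  ld  -- WAW r1
[6] i9+i10  add add  -- 2-wide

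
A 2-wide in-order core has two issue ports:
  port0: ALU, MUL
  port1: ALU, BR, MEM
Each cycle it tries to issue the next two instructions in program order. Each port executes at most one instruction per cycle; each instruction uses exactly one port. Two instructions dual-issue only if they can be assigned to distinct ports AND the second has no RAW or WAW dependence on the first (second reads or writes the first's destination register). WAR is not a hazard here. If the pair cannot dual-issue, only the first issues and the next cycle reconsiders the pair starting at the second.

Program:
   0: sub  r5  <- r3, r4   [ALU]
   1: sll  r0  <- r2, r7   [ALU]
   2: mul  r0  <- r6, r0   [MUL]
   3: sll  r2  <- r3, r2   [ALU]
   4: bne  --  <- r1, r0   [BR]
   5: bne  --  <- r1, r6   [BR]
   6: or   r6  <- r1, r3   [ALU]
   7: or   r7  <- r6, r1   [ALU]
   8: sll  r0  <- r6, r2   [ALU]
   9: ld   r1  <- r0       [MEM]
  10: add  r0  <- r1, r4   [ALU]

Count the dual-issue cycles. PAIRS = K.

PAIRS = 4

c0: i0,i1 sub.ALU sll.ALU  2-wide
c1: i2,i3 mul.MUL sll.ALU  2-wide
c2: i4 bne.BR  no-port BR/BR
c3: i5,i6 bne.BR or.ALU  2-wide
c4: i7,i8 or.ALU sll.ALU  2-wide
c5: i9 ld.MEM  RAW r1
c6: i10 add.ALU  tail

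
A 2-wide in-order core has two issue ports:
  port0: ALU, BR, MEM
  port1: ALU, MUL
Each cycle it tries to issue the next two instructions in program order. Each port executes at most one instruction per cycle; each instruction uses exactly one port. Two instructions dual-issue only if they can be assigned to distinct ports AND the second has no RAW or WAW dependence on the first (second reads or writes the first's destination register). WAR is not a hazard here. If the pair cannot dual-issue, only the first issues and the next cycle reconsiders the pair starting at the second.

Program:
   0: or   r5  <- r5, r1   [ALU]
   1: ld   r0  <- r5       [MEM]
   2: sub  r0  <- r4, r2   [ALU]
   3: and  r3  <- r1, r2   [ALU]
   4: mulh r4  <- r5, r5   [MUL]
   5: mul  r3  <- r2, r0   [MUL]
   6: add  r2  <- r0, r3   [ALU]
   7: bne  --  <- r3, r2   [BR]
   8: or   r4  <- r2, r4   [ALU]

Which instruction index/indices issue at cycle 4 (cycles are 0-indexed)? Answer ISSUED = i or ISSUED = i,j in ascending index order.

[0] i0  or.ALU  -- RAW r5
[1] i1  ld.MEM  -- WAW r0
[2] i2/i3  sub.ALU;and.ALU  -- dual
[3] i4  mulh.MUL  -- no-port MUL/MUL
[4] i5  mul.MUL  -- RAW r3
[5] i6  add.ALU  -- RAW r2
[6] i7/i8  bne.BR;or.ALU  -- dual

ISSUED = 5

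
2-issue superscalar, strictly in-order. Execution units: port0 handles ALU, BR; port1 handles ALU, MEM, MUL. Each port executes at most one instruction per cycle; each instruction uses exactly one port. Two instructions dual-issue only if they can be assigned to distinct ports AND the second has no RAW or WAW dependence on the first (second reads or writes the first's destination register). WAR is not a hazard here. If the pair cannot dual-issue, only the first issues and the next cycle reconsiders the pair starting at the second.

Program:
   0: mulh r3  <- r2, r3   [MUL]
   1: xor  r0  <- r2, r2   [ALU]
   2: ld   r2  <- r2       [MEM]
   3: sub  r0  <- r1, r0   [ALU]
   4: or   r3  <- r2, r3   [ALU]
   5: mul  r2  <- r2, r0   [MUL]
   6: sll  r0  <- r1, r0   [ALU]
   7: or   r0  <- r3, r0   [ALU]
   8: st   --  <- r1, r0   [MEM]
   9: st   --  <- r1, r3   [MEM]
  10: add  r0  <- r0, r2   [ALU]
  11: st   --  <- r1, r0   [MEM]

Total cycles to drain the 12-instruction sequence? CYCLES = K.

CYCLES = 8

t=0 i0+i1:mulh xor ; pair
t=1 i2+i3:ld sub ; pair
t=2 i4+i5:or mul ; pair
t=3 i6:sll ; RAW+WAW r0
t=4 i7:or ; RAW r0
t=5 i8:st ; no-port MEM/MEM
t=6 i9+i10:st add ; pair
t=7 i11:st ; tail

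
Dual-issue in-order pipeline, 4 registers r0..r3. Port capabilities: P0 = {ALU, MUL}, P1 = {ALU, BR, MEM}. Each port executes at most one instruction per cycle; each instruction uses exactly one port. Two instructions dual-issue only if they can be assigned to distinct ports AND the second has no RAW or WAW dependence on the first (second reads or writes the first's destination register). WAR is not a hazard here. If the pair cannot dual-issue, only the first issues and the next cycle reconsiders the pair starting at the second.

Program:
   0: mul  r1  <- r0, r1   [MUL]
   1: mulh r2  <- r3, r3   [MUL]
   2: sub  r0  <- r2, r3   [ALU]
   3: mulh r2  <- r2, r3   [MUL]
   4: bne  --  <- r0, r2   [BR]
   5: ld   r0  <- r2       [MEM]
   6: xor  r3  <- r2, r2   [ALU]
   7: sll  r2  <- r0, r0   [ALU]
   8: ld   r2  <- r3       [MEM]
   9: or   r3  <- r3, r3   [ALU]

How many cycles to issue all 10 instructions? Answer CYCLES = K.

CYCLES = 7

  cy0 -> i0 (mul) no-port MUL/MUL
  cy1 -> i1 (mulh) RAW r2
  cy2 -> i2&i3 (sub;mulh) pair
  cy3 -> i4 (bne) no-port BR/MEM
  cy4 -> i5&i6 (ld;xor) pair
  cy5 -> i7 (sll) WAW r2
  cy6 -> i8&i9 (ld;or) pair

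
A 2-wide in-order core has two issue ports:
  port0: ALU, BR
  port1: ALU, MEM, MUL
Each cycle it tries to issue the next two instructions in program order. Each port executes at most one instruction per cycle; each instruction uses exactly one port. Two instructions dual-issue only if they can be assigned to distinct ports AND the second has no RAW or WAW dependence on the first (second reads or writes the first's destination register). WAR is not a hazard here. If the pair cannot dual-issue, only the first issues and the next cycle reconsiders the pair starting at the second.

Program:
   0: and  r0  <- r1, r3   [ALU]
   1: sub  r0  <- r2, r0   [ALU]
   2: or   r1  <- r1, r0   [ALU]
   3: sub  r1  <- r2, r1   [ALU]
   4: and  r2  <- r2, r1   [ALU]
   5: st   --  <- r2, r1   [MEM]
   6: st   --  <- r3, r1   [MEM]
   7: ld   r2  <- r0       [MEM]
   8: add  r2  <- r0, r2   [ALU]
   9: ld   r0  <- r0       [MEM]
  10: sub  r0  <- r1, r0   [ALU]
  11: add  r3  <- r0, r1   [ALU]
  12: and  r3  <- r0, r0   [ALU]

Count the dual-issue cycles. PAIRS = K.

PAIRS = 1

0. and @i0  | RAW+WAW r0
1. sub @i1  | RAW r0
2. or @i2  | RAW+WAW r1
3. sub @i3  | RAW r1
4. and @i4  | RAW r2
5. st @i5  | no-port MEM/MEM
6. st @i6  | no-port MEM/MEM
7. ld @i7  | RAW+WAW r2
8. add/ld @i8+i9  | dual
9. sub @i10  | RAW r0
10. add @i11  | WAW r3
11. and @i12  | tail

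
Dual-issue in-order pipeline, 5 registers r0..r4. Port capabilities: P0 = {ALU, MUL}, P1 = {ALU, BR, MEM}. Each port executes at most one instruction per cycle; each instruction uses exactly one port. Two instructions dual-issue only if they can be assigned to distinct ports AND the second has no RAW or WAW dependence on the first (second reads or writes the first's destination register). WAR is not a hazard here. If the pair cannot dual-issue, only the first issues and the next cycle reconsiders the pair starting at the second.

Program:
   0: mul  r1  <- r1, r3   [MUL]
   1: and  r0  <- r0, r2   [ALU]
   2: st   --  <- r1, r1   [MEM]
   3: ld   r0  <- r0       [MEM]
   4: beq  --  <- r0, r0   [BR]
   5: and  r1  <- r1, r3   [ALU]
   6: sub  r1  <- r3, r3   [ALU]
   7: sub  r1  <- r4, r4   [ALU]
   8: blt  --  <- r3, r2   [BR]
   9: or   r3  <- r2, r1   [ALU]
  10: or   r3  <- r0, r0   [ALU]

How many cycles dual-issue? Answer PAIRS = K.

PAIRS = 3

#0 head=0: mul/and i0/i1 dual
#1 head=2: st i2 no-port MEM/MEM
#2 head=3: ld i3 no-port MEM/BR
#3 head=4: beq/and i4/i5 dual
#4 head=6: sub i6 WAW r1
#5 head=7: sub/blt i7/i8 dual
#6 head=9: or i9 WAW r3
#7 head=10: or i10 tail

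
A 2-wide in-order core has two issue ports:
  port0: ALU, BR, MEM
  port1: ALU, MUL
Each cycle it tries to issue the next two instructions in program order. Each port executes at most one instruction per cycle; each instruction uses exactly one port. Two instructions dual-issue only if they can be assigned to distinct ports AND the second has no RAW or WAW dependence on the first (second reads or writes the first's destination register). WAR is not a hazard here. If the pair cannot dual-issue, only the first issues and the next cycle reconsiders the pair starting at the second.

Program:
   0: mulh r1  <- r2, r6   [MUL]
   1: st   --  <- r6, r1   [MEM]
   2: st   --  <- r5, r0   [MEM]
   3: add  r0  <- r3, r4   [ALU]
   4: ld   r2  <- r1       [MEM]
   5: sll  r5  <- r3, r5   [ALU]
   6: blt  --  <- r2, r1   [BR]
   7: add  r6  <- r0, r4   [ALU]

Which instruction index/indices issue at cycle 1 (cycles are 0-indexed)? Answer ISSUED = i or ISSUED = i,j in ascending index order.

t=0 i0:mulh.MUL ; RAW r1
t=1 i1:st.MEM ; no-port MEM/MEM
t=2 i2&i3:st.MEM add.ALU ; dual
t=3 i4&i5:ld.MEM sll.ALU ; dual
t=4 i6&i7:blt.BR add.ALU ; dual

ISSUED = 1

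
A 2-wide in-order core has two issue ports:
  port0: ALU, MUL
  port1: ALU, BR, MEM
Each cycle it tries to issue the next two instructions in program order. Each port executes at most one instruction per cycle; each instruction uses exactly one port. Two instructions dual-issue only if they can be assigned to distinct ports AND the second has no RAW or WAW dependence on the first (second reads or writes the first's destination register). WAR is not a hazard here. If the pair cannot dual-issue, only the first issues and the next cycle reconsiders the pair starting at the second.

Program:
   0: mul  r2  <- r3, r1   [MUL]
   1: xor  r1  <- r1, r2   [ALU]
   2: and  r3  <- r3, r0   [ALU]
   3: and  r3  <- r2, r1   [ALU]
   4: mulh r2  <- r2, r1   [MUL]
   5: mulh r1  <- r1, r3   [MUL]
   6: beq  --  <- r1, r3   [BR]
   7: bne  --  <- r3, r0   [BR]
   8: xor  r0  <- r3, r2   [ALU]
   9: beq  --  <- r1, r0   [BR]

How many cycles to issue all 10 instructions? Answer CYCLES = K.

[0] i0  mul.MUL  -- RAW r2
[1] i1/i2  xor.ALU/and.ALU  -- 2-wide
[2] i3/i4  and.ALU/mulh.MUL  -- 2-wide
[3] i5  mulh.MUL  -- RAW r1
[4] i6  beq.BR  -- no-port BR/BR
[5] i7/i8  bne.BR/xor.ALU  -- 2-wide
[6] i9  beq.BR  -- tail

CYCLES = 7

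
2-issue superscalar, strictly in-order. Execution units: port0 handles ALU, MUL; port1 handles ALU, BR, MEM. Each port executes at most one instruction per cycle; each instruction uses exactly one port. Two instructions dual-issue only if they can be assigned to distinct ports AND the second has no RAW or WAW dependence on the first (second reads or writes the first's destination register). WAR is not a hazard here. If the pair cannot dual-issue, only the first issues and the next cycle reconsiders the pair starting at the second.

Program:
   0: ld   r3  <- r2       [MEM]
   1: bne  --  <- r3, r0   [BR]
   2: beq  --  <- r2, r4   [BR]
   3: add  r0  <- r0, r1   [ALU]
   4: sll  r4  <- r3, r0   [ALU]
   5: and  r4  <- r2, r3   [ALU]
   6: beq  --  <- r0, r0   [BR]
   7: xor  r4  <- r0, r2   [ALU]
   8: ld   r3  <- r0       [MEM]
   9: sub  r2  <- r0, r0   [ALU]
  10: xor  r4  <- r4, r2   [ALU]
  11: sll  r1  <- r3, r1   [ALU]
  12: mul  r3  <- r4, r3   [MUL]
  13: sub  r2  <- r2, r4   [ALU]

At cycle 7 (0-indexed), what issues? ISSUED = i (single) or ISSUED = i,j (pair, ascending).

ISSUED = 10,11

  cy0 -> i0 (ld) no-port MEM/BR
  cy1 -> i1 (bne) no-port BR/BR
  cy2 -> i2/i3 (beq+add) 2-wide
  cy3 -> i4 (sll) WAW r4
  cy4 -> i5/i6 (and+beq) 2-wide
  cy5 -> i7/i8 (xor+ld) 2-wide
  cy6 -> i9 (sub) RAW r2
  cy7 -> i10/i11 (xor+sll) 2-wide
  cy8 -> i12/i13 (mul+sub) 2-wide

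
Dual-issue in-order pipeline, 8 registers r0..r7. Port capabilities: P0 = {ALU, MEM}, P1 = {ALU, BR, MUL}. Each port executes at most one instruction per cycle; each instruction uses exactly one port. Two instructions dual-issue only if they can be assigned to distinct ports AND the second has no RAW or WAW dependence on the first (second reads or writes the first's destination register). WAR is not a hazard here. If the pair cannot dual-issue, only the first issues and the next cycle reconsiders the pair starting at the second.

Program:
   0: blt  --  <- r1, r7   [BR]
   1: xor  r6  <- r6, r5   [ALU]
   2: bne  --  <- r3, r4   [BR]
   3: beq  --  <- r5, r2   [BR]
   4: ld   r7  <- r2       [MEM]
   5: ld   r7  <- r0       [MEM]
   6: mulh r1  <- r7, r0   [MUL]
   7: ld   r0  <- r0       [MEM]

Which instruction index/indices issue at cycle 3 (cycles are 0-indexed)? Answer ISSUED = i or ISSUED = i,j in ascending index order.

ISSUED = 5

[0] i0&i1  blt.BR;xor.ALU  -- dual
[1] i2  bne.BR  -- no-port BR/BR
[2] i3&i4  beq.BR;ld.MEM  -- dual
[3] i5  ld.MEM  -- RAW r7
[4] i6&i7  mulh.MUL;ld.MEM  -- dual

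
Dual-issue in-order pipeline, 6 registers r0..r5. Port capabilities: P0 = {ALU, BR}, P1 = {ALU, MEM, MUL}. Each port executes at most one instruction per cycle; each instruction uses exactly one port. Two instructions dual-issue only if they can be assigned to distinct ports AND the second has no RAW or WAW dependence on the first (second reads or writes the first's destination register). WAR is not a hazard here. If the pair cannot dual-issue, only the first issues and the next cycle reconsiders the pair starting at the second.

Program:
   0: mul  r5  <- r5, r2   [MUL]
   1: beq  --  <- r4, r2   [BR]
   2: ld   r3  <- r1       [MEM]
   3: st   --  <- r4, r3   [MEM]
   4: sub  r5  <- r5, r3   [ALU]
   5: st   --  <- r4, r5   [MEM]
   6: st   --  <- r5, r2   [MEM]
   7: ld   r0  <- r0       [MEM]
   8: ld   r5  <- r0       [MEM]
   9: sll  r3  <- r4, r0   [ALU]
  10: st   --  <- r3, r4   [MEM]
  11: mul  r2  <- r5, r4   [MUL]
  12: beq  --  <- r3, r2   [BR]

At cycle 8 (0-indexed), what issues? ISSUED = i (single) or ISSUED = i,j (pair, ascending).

#0 head=0: mul.MUL;beq.BR i0+i1 dual
#1 head=2: ld.MEM i2 no-port MEM/MEM
#2 head=3: st.MEM;sub.ALU i3+i4 dual
#3 head=5: st.MEM i5 no-port MEM/MEM
#4 head=6: st.MEM i6 no-port MEM/MEM
#5 head=7: ld.MEM i7 no-port MEM/MEM
#6 head=8: ld.MEM;sll.ALU i8+i9 dual
#7 head=10: st.MEM i10 no-port MEM/MUL
#8 head=11: mul.MUL i11 RAW r2
#9 head=12: beq.BR i12 tail

ISSUED = 11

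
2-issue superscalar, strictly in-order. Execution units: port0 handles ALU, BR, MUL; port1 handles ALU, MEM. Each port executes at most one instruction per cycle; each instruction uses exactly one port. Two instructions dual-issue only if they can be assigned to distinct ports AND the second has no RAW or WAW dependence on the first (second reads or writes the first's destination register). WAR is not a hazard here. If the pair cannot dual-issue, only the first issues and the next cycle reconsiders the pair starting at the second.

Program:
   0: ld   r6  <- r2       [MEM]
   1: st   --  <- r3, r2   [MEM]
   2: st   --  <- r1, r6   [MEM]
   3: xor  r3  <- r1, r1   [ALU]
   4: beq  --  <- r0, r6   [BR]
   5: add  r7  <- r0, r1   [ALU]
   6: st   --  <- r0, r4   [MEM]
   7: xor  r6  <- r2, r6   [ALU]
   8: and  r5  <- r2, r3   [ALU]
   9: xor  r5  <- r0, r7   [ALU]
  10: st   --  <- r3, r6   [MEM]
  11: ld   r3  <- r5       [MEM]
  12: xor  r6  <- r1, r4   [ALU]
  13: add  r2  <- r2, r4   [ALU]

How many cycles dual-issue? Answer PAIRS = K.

PAIRS = 5

  cy0 -> i0 (ld) no-port MEM/MEM
  cy1 -> i1 (st) no-port MEM/MEM
  cy2 -> i2+i3 (st;xor) pair
  cy3 -> i4+i5 (beq;add) pair
  cy4 -> i6+i7 (st;xor) pair
  cy5 -> i8 (and) WAW r5
  cy6 -> i9+i10 (xor;st) pair
  cy7 -> i11+i12 (ld;xor) pair
  cy8 -> i13 (add) tail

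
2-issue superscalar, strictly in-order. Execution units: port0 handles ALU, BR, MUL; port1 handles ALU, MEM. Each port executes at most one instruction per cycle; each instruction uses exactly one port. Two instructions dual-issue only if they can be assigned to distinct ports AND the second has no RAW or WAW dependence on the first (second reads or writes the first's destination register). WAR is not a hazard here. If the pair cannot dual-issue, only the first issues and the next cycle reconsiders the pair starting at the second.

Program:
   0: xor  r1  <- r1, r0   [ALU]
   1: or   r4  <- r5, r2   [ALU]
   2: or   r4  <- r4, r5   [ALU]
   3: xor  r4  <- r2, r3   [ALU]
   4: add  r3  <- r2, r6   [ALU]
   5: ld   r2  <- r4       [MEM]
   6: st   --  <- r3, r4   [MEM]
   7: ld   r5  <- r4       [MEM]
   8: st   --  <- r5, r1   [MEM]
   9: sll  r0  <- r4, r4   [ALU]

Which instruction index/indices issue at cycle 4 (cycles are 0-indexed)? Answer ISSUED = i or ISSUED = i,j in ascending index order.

ISSUED = 6

[0] i0/i1  xor.ALU+or.ALU  -- dual
[1] i2  or.ALU  -- WAW r4
[2] i3/i4  xor.ALU+add.ALU  -- dual
[3] i5  ld.MEM  -- no-port MEM/MEM
[4] i6  st.MEM  -- no-port MEM/MEM
[5] i7  ld.MEM  -- no-port MEM/MEM
[6] i8/i9  st.MEM+sll.ALU  -- dual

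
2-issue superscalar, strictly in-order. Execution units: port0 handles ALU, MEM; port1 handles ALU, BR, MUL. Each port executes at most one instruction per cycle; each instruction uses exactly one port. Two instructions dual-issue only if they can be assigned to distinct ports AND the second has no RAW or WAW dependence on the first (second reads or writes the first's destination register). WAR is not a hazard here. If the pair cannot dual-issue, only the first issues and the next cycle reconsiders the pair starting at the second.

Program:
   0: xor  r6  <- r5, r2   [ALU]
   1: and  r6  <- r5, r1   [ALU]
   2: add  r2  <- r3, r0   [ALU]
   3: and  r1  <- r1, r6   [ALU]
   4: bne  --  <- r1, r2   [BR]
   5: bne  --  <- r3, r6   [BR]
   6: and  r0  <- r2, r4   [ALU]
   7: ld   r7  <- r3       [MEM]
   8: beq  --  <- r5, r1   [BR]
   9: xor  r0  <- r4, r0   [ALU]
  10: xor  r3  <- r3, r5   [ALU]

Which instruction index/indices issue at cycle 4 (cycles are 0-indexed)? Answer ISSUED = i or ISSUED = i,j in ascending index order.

ISSUED = 5,6

0. xor @i0  | WAW r6
1. and/add @i1&i2  | dual
2. and @i3  | RAW r1
3. bne @i4  | no-port BR/BR
4. bne/and @i5&i6  | dual
5. ld/beq @i7&i8  | dual
6. xor/xor @i9&i10  | dual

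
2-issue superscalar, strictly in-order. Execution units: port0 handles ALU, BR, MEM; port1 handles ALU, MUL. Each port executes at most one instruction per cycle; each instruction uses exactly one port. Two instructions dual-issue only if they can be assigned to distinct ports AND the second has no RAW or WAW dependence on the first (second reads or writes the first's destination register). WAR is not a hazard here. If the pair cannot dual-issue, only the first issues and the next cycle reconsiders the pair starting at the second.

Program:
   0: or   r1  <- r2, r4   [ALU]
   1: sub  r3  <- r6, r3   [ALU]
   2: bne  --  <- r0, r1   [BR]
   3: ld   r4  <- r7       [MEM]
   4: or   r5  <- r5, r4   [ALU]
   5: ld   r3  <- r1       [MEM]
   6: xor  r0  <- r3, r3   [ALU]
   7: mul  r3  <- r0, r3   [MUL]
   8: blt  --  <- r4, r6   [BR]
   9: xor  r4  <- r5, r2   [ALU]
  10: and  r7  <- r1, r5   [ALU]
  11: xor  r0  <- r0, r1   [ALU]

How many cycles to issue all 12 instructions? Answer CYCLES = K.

CYCLES = 8

  cy0 -> i0&i1 (or.ALU;sub.ALU) 2-wide
  cy1 -> i2 (bne.BR) no-port BR/MEM
  cy2 -> i3 (ld.MEM) RAW r4
  cy3 -> i4&i5 (or.ALU;ld.MEM) 2-wide
  cy4 -> i6 (xor.ALU) RAW r0
  cy5 -> i7&i8 (mul.MUL;blt.BR) 2-wide
  cy6 -> i9&i10 (xor.ALU;and.ALU) 2-wide
  cy7 -> i11 (xor.ALU) tail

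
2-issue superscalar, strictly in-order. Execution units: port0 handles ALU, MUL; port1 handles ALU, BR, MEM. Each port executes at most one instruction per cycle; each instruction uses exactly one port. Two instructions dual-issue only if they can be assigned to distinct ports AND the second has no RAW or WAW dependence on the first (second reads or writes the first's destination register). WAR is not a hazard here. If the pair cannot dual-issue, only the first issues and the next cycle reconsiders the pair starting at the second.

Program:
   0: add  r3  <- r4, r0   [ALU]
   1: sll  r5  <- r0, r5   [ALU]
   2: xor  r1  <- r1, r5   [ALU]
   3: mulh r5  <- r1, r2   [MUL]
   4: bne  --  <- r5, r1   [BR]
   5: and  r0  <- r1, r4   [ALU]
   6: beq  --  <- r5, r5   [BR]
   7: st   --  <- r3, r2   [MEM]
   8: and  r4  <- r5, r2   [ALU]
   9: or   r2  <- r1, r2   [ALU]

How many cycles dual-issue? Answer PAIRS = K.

PAIRS = 3

0. add.ALU+sll.ALU @i0,i1  | dual
1. xor.ALU @i2  | RAW r1
2. mulh.MUL @i3  | RAW r5
3. bne.BR+and.ALU @i4,i5  | dual
4. beq.BR @i6  | no-port BR/MEM
5. st.MEM+and.ALU @i7,i8  | dual
6. or.ALU @i9  | tail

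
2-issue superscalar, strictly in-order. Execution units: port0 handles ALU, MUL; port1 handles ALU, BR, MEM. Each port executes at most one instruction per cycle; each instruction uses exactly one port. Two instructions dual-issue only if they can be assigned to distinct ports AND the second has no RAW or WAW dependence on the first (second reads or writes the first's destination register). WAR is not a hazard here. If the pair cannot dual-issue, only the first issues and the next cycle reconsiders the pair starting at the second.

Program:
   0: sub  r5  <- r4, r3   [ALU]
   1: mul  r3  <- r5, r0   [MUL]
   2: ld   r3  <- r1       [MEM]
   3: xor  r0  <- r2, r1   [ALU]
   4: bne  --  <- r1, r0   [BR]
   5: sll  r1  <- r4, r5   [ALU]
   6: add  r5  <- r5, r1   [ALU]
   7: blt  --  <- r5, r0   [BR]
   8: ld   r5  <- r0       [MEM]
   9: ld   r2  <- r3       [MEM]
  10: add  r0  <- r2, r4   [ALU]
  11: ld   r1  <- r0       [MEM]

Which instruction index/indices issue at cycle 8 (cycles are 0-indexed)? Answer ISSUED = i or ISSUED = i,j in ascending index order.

ISSUED = 10

0. sub @i0  | RAW r5
1. mul @i1  | WAW r3
2. ld;xor @i2/i3  | dual
3. bne;sll @i4/i5  | dual
4. add @i6  | RAW r5
5. blt @i7  | no-port BR/MEM
6. ld @i8  | no-port MEM/MEM
7. ld @i9  | RAW r2
8. add @i10  | RAW r0
9. ld @i11  | tail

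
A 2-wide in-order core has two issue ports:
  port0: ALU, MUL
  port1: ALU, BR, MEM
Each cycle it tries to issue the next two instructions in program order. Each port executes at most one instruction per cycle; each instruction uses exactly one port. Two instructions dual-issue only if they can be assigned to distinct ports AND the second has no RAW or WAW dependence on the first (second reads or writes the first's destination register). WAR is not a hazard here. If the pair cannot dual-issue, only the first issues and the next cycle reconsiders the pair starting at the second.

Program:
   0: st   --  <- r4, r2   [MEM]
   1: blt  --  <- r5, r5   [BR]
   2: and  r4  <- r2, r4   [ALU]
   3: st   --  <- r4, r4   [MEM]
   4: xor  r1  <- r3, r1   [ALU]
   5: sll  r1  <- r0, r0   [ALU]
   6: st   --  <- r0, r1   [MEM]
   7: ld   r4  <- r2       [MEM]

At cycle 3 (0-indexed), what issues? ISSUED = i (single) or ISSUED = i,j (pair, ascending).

t=0 i0:st ; no-port MEM/BR
t=1 i1/i2:blt+and ; 2-wide
t=2 i3/i4:st+xor ; 2-wide
t=3 i5:sll ; RAW r1
t=4 i6:st ; no-port MEM/MEM
t=5 i7:ld ; tail

ISSUED = 5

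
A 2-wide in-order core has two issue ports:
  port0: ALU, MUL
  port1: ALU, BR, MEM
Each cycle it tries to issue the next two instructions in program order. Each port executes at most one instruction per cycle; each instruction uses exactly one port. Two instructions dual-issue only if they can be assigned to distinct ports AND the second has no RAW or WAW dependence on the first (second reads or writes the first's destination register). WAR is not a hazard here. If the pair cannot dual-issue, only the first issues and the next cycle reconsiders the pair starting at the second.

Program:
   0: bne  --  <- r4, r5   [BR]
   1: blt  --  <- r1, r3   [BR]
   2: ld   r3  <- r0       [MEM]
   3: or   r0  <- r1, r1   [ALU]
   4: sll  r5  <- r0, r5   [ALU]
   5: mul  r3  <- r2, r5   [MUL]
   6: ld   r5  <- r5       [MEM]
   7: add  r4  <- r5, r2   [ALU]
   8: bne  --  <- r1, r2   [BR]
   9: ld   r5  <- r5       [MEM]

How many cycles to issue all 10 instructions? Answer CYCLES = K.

0. bne @i0  | no-port BR/BR
1. blt @i1  | no-port BR/MEM
2. ld or @i2,i3  | dual
3. sll @i4  | RAW r5
4. mul ld @i5,i6  | dual
5. add bne @i7,i8  | dual
6. ld @i9  | tail

CYCLES = 7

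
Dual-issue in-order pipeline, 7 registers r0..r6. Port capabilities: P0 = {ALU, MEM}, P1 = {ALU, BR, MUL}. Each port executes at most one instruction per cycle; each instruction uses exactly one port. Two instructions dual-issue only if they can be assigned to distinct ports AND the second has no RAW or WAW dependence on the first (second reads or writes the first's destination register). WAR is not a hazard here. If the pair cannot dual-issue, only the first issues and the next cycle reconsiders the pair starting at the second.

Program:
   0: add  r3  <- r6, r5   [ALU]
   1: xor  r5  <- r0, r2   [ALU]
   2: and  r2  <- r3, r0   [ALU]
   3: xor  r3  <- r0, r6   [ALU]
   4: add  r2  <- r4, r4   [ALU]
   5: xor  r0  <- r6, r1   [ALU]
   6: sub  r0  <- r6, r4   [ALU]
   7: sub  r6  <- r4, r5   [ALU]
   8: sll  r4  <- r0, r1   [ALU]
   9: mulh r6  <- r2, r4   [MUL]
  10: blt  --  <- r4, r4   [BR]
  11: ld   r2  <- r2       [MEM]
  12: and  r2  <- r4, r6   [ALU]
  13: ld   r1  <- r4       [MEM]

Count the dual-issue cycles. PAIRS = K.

PAIRS = 6

t=0 i0&i1:add.ALU/xor.ALU ; pair
t=1 i2&i3:and.ALU/xor.ALU ; pair
t=2 i4&i5:add.ALU/xor.ALU ; pair
t=3 i6&i7:sub.ALU/sub.ALU ; pair
t=4 i8:sll.ALU ; RAW r4
t=5 i9:mulh.MUL ; no-port MUL/BR
t=6 i10&i11:blt.BR/ld.MEM ; pair
t=7 i12&i13:and.ALU/ld.MEM ; pair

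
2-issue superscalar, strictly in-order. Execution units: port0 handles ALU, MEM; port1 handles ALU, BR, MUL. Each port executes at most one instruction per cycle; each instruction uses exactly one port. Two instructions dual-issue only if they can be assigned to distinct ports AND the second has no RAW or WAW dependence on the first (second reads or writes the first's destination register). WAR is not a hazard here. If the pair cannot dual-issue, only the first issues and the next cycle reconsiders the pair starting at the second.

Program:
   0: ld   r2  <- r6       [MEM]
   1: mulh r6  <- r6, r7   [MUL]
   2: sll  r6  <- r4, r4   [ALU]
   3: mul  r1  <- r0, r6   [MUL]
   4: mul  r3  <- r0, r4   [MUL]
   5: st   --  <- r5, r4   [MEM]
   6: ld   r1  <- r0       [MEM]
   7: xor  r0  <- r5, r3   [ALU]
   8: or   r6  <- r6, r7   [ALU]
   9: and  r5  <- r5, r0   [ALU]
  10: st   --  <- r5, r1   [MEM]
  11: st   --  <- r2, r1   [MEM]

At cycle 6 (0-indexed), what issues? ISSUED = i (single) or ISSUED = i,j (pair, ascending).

[0] i0,i1  ld.MEM mulh.MUL  -- dual
[1] i2  sll.ALU  -- RAW r6
[2] i3  mul.MUL  -- no-port MUL/MUL
[3] i4,i5  mul.MUL st.MEM  -- dual
[4] i6,i7  ld.MEM xor.ALU  -- dual
[5] i8,i9  or.ALU and.ALU  -- dual
[6] i10  st.MEM  -- no-port MEM/MEM
[7] i11  st.MEM  -- tail

ISSUED = 10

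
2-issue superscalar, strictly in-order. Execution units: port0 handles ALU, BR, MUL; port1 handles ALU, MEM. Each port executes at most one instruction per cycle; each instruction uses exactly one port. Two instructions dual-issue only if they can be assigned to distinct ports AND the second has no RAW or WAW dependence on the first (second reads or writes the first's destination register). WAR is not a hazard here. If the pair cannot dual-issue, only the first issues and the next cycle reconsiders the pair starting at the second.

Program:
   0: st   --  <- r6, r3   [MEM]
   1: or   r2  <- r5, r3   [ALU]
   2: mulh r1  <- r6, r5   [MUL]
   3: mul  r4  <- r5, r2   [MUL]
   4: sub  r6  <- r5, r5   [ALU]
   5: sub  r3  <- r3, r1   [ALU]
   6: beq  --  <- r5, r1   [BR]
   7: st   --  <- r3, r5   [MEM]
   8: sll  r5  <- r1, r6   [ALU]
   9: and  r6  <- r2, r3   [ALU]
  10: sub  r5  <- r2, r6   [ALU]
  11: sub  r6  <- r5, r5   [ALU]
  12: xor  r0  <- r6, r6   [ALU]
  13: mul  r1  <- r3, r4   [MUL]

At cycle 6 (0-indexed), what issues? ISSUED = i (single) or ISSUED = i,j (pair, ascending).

0. st/or @i0+i1  | dual
1. mulh @i2  | no-port MUL/MUL
2. mul/sub @i3+i4  | dual
3. sub/beq @i5+i6  | dual
4. st/sll @i7+i8  | dual
5. and @i9  | RAW r6
6. sub @i10  | RAW r5
7. sub @i11  | RAW r6
8. xor/mul @i12+i13  | dual

ISSUED = 10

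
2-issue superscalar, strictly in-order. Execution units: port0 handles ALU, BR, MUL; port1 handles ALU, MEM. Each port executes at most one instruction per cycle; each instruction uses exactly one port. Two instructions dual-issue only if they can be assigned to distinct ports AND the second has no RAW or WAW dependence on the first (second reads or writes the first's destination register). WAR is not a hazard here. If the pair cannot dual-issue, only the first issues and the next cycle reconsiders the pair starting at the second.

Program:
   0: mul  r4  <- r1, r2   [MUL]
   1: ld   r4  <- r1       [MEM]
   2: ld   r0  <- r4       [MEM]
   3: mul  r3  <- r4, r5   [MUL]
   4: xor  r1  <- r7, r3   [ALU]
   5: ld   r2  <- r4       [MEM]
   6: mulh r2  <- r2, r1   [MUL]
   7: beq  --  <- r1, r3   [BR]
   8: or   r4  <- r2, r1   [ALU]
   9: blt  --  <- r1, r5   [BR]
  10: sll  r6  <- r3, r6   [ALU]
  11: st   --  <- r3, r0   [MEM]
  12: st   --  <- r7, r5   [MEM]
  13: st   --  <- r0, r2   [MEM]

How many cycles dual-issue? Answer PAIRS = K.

PAIRS = 4

  cy0 -> i0 (mul) WAW r4
  cy1 -> i1 (ld) no-port MEM/MEM
  cy2 -> i2&i3 (ld+mul) dual
  cy3 -> i4&i5 (xor+ld) dual
  cy4 -> i6 (mulh) no-port MUL/BR
  cy5 -> i7&i8 (beq+or) dual
  cy6 -> i9&i10 (blt+sll) dual
  cy7 -> i11 (st) no-port MEM/MEM
  cy8 -> i12 (st) no-port MEM/MEM
  cy9 -> i13 (st) tail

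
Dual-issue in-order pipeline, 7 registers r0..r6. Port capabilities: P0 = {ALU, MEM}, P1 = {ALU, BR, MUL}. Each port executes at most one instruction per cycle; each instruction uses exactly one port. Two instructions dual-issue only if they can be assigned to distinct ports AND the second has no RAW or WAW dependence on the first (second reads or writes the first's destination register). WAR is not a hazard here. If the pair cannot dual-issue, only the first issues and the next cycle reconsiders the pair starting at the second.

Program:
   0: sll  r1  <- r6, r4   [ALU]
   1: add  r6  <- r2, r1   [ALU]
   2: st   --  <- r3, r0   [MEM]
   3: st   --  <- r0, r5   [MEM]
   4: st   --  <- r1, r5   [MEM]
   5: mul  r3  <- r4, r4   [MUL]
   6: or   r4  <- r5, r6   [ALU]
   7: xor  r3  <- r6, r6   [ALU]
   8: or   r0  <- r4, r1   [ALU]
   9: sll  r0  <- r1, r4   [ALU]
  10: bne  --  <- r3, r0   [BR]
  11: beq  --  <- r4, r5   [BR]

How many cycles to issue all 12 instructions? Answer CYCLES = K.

CYCLES = 9

0. sll.ALU @i0  | RAW r1
1. add.ALU st.MEM @i1,i2  | 2-wide
2. st.MEM @i3  | no-port MEM/MEM
3. st.MEM mul.MUL @i4,i5  | 2-wide
4. or.ALU xor.ALU @i6,i7  | 2-wide
5. or.ALU @i8  | WAW r0
6. sll.ALU @i9  | RAW r0
7. bne.BR @i10  | no-port BR/BR
8. beq.BR @i11  | tail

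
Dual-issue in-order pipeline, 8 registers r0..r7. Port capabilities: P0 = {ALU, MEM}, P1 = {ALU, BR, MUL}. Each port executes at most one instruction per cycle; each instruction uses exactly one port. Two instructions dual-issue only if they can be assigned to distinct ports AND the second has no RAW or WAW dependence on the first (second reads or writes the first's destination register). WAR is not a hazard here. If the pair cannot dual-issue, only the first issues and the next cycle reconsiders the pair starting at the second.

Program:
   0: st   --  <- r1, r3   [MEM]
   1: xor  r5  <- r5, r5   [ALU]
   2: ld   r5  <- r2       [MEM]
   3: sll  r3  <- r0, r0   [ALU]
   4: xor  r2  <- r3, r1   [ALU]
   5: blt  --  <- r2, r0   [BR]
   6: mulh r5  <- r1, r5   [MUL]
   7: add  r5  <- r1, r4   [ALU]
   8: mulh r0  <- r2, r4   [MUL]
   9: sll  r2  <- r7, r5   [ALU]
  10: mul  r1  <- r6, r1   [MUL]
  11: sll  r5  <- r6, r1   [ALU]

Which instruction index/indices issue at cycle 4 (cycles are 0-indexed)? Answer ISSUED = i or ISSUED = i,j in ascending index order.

  cy0 -> i0&i1 (st+xor) pair
  cy1 -> i2&i3 (ld+sll) pair
  cy2 -> i4 (xor) RAW r2
  cy3 -> i5 (blt) no-port BR/MUL
  cy4 -> i6 (mulh) WAW r5
  cy5 -> i7&i8 (add+mulh) pair
  cy6 -> i9&i10 (sll+mul) pair
  cy7 -> i11 (sll) tail

ISSUED = 6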